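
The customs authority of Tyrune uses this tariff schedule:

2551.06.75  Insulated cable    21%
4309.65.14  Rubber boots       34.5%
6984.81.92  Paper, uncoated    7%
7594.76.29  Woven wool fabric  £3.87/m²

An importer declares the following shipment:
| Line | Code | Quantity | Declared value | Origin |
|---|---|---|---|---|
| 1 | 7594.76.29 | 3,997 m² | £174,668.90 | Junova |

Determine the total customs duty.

£15,468.39

Line 1 (7594.76.29, Junova, 3,997 m², £174,668.90):
Base rate for 7594.76.29 is £3.87/m².
Duty = 3,997 × £3.87 = £15,468.39.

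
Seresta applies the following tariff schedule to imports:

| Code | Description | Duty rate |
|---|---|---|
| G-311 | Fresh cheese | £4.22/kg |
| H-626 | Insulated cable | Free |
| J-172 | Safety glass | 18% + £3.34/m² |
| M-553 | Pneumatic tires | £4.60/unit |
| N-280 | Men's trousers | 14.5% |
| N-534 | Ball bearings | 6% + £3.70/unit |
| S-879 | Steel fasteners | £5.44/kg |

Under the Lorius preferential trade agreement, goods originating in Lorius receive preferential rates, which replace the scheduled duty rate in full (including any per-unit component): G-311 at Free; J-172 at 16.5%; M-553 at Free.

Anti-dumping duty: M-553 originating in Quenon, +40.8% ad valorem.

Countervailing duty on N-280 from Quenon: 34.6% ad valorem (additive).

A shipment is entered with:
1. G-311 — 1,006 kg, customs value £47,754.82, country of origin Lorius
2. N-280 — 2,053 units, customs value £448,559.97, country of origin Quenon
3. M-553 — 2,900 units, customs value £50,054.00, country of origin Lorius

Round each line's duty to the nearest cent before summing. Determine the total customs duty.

Line 1 (G-311, Lorius, 1,006 kg, £47,754.82):
Base rate for G-311 is £4.22/kg.
Origin Lorius qualifies under the Seresta–Lorius agreement and G-311 is covered: preferential rate Free applies instead.
Duty = £47,754.82 × 0% = £0.00.
Line 2 (N-280, Quenon, 2,053 units, £448,559.97):
Base rate for N-280 is 14.5%.
Additional duty on N-280 from Quenon: +34.6%. Applied ad valorem rate: 14.5% + 34.6% = 49.1%.
Duty = £448,559.97 × 49.1% = £220,242.95.
Line 3 (M-553, Lorius, 2,900 units, £50,054.00):
Base rate for M-553 is £4.60/unit.
Origin Lorius qualifies under the Seresta–Lorius agreement and M-553 is covered: preferential rate Free applies instead.
The additional-duty order on M-553 targets Quenon, not Lorius; it does not apply.
Duty = £50,054.00 × 0% = £0.00.
Total = £0.00 + £220,242.95 + £0.00 = £220,242.95.

£220,242.95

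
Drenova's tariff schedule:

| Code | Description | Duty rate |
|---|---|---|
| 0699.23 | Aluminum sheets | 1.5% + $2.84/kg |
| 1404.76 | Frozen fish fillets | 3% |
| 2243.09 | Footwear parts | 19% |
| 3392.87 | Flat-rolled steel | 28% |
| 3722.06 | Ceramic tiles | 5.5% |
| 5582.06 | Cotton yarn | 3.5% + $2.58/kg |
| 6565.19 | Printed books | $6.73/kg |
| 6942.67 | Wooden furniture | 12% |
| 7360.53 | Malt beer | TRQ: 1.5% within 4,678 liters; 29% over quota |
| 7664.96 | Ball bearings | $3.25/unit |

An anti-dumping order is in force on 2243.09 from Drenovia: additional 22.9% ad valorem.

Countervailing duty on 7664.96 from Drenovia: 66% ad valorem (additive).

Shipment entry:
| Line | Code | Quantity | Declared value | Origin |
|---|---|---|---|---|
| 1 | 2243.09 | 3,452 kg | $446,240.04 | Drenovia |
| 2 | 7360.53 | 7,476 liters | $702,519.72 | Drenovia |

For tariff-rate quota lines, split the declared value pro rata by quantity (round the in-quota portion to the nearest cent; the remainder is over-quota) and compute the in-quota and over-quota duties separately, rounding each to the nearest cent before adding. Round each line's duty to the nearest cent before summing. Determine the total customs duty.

$269,817.59

Line 1 (2243.09, Drenovia, 3,452 kg, $446,240.04):
Base rate for 2243.09 is 19%.
Additional duty on 2243.09 from Drenovia: +22.9%. Applied ad valorem rate: 19% + 22.9% = 41.9%.
Duty = $446,240.04 × 41.9% = $186,974.58.
Line 2 (7360.53, Drenovia, 7,476 liters, $702,519.72):
Code 7360.53 is under a tariff-rate quota (threshold 4,678 liters). In-quota: 4,678 liters at 1.5%; over-quota: 2,798 liters at 29%.
Pro-rata value split: in-quota = $702,519.72 × 4,678/7,476 = $439,591.66; over-quota = $702,519.72 − $439,591.66 = $262,928.06.
In-quota duty = $439,591.66 × 1.5% = $6,593.87. Over-quota duty = $262,928.06 × 29% = $76,249.14.
Line duty = $6,593.87 + $76,249.14 = $82,843.01.
Total = $186,974.58 + $82,843.01 = $269,817.59.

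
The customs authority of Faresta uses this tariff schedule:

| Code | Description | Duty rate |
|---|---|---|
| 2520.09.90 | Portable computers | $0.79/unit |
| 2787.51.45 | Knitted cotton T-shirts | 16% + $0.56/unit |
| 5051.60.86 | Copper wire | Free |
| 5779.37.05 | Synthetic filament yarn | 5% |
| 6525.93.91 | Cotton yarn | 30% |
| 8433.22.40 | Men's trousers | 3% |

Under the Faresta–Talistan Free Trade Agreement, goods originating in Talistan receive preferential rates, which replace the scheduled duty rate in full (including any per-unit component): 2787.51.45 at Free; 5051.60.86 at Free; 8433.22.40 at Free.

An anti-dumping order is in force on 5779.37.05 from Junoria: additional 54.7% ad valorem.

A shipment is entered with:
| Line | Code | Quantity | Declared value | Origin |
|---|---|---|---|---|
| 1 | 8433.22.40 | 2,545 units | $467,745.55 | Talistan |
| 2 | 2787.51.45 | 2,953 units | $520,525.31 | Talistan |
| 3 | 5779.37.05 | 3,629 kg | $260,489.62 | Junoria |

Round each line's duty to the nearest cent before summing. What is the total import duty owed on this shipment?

Line 1 (8433.22.40, Talistan, 2,545 units, $467,745.55):
Base rate for 8433.22.40 is 3%.
Origin Talistan qualifies under the Faresta–Talistan agreement and 8433.22.40 is covered: preferential rate Free applies instead.
Duty = $467,745.55 × 0% = $0.00.
Line 2 (2787.51.45, Talistan, 2,953 units, $520,525.31):
Base rate for 2787.51.45 is 16% + $0.56/unit.
Origin Talistan qualifies under the Faresta–Talistan agreement and 2787.51.45 is covered: preferential rate Free applies instead.
Duty = $520,525.31 × 0% = $0.00.
Line 3 (5779.37.05, Junoria, 3,629 kg, $260,489.62):
Base rate for 5779.37.05 is 5%.
Additional duty on 5779.37.05 from Junoria: +54.7%. Applied ad valorem rate: 5% + 54.7% = 59.7%.
Duty = $260,489.62 × 59.7% = $155,512.30.
Total = $0.00 + $0.00 + $155,512.30 = $155,512.30.

$155,512.30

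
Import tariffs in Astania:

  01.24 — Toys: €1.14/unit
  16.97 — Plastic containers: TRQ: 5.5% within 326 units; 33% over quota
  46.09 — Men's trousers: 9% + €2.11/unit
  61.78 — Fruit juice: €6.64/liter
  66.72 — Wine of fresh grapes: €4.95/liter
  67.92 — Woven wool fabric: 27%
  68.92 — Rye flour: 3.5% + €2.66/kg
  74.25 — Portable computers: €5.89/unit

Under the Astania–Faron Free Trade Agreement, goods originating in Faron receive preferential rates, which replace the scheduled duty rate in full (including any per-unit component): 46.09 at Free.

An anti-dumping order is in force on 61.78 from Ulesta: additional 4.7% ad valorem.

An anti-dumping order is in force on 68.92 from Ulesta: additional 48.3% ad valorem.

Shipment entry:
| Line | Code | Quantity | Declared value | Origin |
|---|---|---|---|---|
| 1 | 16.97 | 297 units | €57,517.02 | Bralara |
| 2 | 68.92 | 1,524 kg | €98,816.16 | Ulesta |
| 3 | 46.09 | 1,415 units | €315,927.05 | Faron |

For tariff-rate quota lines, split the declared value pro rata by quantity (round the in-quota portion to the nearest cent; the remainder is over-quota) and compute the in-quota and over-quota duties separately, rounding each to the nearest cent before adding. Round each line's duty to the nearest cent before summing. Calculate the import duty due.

€58,404.05

Line 1 (16.97, Bralara, 297 units, €57,517.02):
Code 16.97 is under a tariff-rate quota (threshold 326 units). Quantity 297 units is within the quota, so the in-quota rate 5.5% applies to the full value.
Duty = €57,517.02 × 5.5% = €3,163.44.
Line 2 (68.92, Ulesta, 1,524 kg, €98,816.16):
Base rate for 68.92 is 3.5% + €2.66/kg.
Additional duty on 68.92 from Ulesta: +48.3%. Applied ad valorem rate: 3.5% + 48.3% = 51.8%.
Duty = €98,816.16 × 51.8% + 1,524 × €2.66 = €55,240.61.
Line 3 (46.09, Faron, 1,415 units, €315,927.05):
Base rate for 46.09 is 9% + €2.11/unit.
Origin Faron qualifies under the Astania–Faron agreement and 46.09 is covered: preferential rate Free applies instead.
Duty = €315,927.05 × 0% = €0.00.
Total = €3,163.44 + €55,240.61 + €0.00 = €58,404.05.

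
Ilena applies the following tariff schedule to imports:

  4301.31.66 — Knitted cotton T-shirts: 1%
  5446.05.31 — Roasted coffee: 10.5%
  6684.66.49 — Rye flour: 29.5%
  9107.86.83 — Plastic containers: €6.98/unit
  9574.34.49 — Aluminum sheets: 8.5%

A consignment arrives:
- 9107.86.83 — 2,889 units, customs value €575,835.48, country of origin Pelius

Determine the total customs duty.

€20,165.22

Line 1 (9107.86.83, Pelius, 2,889 units, €575,835.48):
Base rate for 9107.86.83 is €6.98/unit.
Duty = 2,889 × €6.98 = €20,165.22.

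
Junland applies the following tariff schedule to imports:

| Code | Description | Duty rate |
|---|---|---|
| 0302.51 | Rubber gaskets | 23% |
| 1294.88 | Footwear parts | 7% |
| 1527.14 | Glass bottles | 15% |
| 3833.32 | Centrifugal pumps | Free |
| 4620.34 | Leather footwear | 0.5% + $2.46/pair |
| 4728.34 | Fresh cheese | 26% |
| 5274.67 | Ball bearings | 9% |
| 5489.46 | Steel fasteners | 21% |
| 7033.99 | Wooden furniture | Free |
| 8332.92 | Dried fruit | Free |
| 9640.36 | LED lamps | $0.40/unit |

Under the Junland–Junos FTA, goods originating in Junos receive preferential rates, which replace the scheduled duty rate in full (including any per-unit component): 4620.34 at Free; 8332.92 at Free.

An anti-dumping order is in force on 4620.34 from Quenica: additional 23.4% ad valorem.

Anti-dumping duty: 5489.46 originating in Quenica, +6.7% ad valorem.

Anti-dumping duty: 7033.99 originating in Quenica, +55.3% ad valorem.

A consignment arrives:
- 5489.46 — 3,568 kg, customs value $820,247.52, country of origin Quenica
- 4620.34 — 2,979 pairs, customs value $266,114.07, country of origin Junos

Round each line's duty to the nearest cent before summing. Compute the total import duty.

Line 1 (5489.46, Quenica, 3,568 kg, $820,247.52):
Base rate for 5489.46 is 21%.
Additional duty on 5489.46 from Quenica: +6.7%. Applied ad valorem rate: 21% + 6.7% = 27.7%.
Duty = $820,247.52 × 27.7% = $227,208.56.
Line 2 (4620.34, Junos, 2,979 pairs, $266,114.07):
Base rate for 4620.34 is 0.5% + $2.46/pair.
Origin Junos qualifies under the Junland–Junos agreement and 4620.34 is covered: preferential rate Free applies instead.
The additional-duty order on 4620.34 targets Quenica, not Junos; it does not apply.
Duty = $266,114.07 × 0% = $0.00.
Total = $227,208.56 + $0.00 = $227,208.56.

$227,208.56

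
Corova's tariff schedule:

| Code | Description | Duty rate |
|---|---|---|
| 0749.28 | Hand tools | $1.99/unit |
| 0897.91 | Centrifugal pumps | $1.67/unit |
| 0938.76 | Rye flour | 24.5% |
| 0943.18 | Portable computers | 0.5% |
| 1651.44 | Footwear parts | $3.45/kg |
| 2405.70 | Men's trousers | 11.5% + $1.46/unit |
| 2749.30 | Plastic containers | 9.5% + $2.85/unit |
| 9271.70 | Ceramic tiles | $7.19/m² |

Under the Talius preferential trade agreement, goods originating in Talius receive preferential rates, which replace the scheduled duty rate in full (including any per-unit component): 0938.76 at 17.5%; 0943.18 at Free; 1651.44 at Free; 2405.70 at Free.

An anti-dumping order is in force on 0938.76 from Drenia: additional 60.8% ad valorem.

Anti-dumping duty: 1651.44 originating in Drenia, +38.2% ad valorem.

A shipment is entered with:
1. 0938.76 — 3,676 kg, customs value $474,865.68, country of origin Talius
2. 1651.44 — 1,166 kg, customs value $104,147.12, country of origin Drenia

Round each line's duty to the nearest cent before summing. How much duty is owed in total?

Line 1 (0938.76, Talius, 3,676 kg, $474,865.68):
Base rate for 0938.76 is 24.5%.
Origin Talius qualifies under the Corova–Talius agreement and 0938.76 is covered: preferential rate 17.5% applies instead.
The additional-duty order on 0938.76 targets Drenia, not Talius; it does not apply.
Duty = $474,865.68 × 17.5% = $83,101.49.
Line 2 (1651.44, Drenia, 1,166 kg, $104,147.12):
Base rate for 1651.44 is $3.45/kg.
1651.44 has an FTA preferential rate, but origin Drenia is not Talius; base rate stands.
Additional duty on 1651.44 from Drenia: +38.2% ad valorem. Applied ad valorem rate = 38.2%.
Duty = $104,147.12 × 38.2% + 1,166 × $3.45 = $43,806.90.
Total = $83,101.49 + $43,806.90 = $126,908.39.

$126,908.39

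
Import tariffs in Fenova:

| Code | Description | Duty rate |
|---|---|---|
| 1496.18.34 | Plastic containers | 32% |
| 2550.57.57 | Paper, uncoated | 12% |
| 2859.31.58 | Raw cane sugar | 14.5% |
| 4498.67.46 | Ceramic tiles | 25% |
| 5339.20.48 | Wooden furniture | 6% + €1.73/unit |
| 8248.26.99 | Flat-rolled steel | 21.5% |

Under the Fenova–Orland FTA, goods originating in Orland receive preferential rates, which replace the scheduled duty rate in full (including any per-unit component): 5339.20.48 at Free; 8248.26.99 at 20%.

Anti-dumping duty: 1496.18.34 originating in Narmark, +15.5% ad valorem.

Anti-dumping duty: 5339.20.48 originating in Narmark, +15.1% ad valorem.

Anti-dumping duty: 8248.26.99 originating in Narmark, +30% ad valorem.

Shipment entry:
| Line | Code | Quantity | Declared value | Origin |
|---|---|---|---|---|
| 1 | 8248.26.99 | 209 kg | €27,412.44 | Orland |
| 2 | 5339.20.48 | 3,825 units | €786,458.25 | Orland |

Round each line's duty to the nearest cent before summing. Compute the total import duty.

€5,482.49

Line 1 (8248.26.99, Orland, 209 kg, €27,412.44):
Base rate for 8248.26.99 is 21.5%.
Origin Orland qualifies under the Fenova–Orland agreement and 8248.26.99 is covered: preferential rate 20% applies instead.
The additional-duty order on 8248.26.99 targets Narmark, not Orland; it does not apply.
Duty = €27,412.44 × 20% = €5,482.49.
Line 2 (5339.20.48, Orland, 3,825 units, €786,458.25):
Base rate for 5339.20.48 is 6% + €1.73/unit.
Origin Orland qualifies under the Fenova–Orland agreement and 5339.20.48 is covered: preferential rate Free applies instead.
The additional-duty order on 5339.20.48 targets Narmark, not Orland; it does not apply.
Duty = €786,458.25 × 0% = €0.00.
Total = €5,482.49 + €0.00 = €5,482.49.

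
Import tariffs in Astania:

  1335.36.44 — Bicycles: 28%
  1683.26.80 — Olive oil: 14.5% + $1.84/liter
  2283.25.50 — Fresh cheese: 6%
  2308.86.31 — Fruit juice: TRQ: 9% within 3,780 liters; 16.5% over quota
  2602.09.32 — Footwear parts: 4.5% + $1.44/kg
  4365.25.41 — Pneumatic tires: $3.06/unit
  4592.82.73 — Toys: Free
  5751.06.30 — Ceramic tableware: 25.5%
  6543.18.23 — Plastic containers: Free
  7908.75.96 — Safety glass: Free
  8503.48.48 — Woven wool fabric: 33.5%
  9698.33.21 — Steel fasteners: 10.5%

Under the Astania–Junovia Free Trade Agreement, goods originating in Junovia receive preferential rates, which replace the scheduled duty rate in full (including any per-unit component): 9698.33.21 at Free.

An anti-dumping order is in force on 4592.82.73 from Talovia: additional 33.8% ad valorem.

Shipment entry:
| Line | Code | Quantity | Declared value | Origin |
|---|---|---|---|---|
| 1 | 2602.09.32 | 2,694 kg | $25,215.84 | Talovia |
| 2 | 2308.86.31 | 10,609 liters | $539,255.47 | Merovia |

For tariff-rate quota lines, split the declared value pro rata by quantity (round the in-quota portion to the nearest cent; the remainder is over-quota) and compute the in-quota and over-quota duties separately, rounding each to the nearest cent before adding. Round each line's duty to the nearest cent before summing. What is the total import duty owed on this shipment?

$79,580.92

Line 1 (2602.09.32, Talovia, 2,694 kg, $25,215.84):
Base rate for 2602.09.32 is 4.5% + $1.44/kg.
Duty = $25,215.84 × 4.5% + 2,694 × $1.44 = $5,014.07.
Line 2 (2308.86.31, Merovia, 10,609 liters, $539,255.47):
Code 2308.86.31 is under a tariff-rate quota (threshold 3,780 liters). In-quota: 3,780 liters at 9%; over-quota: 6,829 liters at 16.5%.
Pro-rata value split: in-quota = $539,255.47 × 3,780/10,609 = $192,137.40; over-quota = $539,255.47 − $192,137.40 = $347,118.07.
In-quota duty = $192,137.40 × 9% = $17,292.37. Over-quota duty = $347,118.07 × 16.5% = $57,274.48.
Line duty = $17,292.37 + $57,274.48 = $74,566.85.
Total = $5,014.07 + $74,566.85 = $79,580.92.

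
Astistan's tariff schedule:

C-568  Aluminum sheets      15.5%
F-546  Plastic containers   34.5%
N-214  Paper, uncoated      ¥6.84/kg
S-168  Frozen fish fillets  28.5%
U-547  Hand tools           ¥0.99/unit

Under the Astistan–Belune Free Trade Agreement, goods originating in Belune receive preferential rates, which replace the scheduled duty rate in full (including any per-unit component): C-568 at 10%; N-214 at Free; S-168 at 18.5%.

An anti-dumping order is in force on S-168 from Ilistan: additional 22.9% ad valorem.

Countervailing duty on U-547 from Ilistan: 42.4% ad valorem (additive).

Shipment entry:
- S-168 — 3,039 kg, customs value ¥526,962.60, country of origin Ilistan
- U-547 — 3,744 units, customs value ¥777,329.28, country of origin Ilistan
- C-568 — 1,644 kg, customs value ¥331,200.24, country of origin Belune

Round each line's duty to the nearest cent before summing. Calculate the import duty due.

¥637,272.97

Line 1 (S-168, Ilistan, 3,039 kg, ¥526,962.60):
Base rate for S-168 is 28.5%.
S-168 has an FTA preferential rate, but origin Ilistan is not Belune; base rate stands.
Additional duty on S-168 from Ilistan: +22.9%. Applied ad valorem rate: 28.5% + 22.9% = 51.4%.
Duty = ¥526,962.60 × 51.4% = ¥270,858.78.
Line 2 (U-547, Ilistan, 3,744 units, ¥777,329.28):
Base rate for U-547 is ¥0.99/unit.
Additional duty on U-547 from Ilistan: +42.4% ad valorem. Applied ad valorem rate = 42.4%.
Duty = ¥777,329.28 × 42.4% + 3,744 × ¥0.99 = ¥333,294.17.
Line 3 (C-568, Belune, 1,644 kg, ¥331,200.24):
Base rate for C-568 is 15.5%.
Origin Belune qualifies under the Astistan–Belune agreement and C-568 is covered: preferential rate 10% applies instead.
Duty = ¥331,200.24 × 10% = ¥33,120.02.
Total = ¥270,858.78 + ¥333,294.17 + ¥33,120.02 = ¥637,272.97.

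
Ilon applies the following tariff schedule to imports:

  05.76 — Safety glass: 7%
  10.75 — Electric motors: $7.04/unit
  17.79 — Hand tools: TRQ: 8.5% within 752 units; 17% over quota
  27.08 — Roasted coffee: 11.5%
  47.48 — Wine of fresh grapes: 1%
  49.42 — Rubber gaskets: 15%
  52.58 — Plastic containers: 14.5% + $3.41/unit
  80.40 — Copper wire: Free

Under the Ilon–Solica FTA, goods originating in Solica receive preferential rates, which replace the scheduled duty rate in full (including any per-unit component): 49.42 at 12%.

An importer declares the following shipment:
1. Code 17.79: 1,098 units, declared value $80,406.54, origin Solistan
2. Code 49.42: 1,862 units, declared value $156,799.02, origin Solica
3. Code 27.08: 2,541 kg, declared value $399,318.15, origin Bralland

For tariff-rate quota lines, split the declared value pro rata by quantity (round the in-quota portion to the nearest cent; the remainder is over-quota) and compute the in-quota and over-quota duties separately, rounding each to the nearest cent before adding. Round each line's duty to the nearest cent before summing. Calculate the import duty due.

Line 1 (17.79, Solistan, 1,098 units, $80,406.54):
Code 17.79 is under a tariff-rate quota (threshold 752 units). In-quota: 752 units at 8.5%; over-quota: 346 units at 17%.
Pro-rata value split: in-quota = $80,406.54 × 752/1,098 = $55,068.96; over-quota = $80,406.54 − $55,068.96 = $25,337.58.
In-quota duty = $55,068.96 × 8.5% = $4,680.86. Over-quota duty = $25,337.58 × 17% = $4,307.39.
Line duty = $4,680.86 + $4,307.39 = $8,988.25.
Line 2 (49.42, Solica, 1,862 units, $156,799.02):
Base rate for 49.42 is 15%.
Origin Solica qualifies under the Ilon–Solica agreement and 49.42 is covered: preferential rate 12% applies instead.
Duty = $156,799.02 × 12% = $18,815.88.
Line 3 (27.08, Bralland, 2,541 kg, $399,318.15):
Base rate for 27.08 is 11.5%.
Duty = $399,318.15 × 11.5% = $45,921.59.
Total = $8,988.25 + $18,815.88 + $45,921.59 = $73,725.72.

$73,725.72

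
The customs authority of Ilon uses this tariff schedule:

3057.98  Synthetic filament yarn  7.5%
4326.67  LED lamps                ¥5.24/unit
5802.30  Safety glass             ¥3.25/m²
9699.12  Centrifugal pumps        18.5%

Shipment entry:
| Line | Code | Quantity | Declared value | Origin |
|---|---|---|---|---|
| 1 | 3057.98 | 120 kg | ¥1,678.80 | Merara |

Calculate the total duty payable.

Line 1 (3057.98, Merara, 120 kg, ¥1,678.80):
Base rate for 3057.98 is 7.5%.
Duty = ¥1,678.80 × 7.5% = ¥125.91.

¥125.91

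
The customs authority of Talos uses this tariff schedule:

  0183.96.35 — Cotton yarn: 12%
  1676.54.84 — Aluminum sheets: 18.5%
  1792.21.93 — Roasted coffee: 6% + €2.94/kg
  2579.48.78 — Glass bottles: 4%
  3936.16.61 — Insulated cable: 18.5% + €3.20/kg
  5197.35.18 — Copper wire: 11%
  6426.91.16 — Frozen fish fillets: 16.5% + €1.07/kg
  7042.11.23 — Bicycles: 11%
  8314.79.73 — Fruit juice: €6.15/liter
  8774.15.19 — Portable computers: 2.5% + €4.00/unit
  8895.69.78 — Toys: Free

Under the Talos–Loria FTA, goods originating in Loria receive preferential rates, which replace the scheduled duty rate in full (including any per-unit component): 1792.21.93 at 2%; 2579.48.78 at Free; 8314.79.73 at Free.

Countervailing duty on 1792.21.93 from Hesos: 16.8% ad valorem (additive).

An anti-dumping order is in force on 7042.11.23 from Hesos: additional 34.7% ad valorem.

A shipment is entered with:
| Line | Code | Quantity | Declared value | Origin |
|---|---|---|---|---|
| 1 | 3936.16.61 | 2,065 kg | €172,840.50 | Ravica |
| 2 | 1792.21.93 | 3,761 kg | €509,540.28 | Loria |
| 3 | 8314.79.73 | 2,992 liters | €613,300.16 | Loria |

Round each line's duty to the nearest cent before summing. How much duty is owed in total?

€48,774.30

Line 1 (3936.16.61, Ravica, 2,065 kg, €172,840.50):
Base rate for 3936.16.61 is 18.5% + €3.20/kg.
Duty = €172,840.50 × 18.5% + 2,065 × €3.20 = €38,583.49.
Line 2 (1792.21.93, Loria, 3,761 kg, €509,540.28):
Base rate for 1792.21.93 is 6% + €2.94/kg.
Origin Loria qualifies under the Talos–Loria agreement and 1792.21.93 is covered: preferential rate 2% applies instead.
The additional-duty order on 1792.21.93 targets Hesos, not Loria; it does not apply.
Duty = €509,540.28 × 2% = €10,190.81.
Line 3 (8314.79.73, Loria, 2,992 liters, €613,300.16):
Base rate for 8314.79.73 is €6.15/liter.
Origin Loria qualifies under the Talos–Loria agreement and 8314.79.73 is covered: preferential rate Free applies instead.
Duty = €613,300.16 × 0% = €0.00.
Total = €38,583.49 + €10,190.81 + €0.00 = €48,774.30.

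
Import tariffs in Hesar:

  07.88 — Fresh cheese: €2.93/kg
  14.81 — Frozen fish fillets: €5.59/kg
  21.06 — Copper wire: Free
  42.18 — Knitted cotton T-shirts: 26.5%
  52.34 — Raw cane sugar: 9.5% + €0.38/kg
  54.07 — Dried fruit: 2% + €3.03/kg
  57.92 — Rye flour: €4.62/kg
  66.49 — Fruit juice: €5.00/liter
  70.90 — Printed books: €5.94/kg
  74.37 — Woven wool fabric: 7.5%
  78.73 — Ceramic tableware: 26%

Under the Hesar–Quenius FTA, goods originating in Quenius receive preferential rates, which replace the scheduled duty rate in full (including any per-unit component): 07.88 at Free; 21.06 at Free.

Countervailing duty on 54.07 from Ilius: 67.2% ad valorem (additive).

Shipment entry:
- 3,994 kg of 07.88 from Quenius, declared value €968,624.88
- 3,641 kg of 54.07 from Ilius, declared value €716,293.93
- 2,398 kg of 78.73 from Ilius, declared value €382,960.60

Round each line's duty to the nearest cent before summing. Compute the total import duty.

€606,277.39

Line 1 (07.88, Quenius, 3,994 kg, €968,624.88):
Base rate for 07.88 is €2.93/kg.
Origin Quenius qualifies under the Hesar–Quenius agreement and 07.88 is covered: preferential rate Free applies instead.
Duty = €968,624.88 × 0% = €0.00.
Line 2 (54.07, Ilius, 3,641 kg, €716,293.93):
Base rate for 54.07 is 2% + €3.03/kg.
Additional duty on 54.07 from Ilius: +67.2%. Applied ad valorem rate: 2% + 67.2% = 69.2%.
Duty = €716,293.93 × 69.2% + 3,641 × €3.03 = €506,707.63.
Line 3 (78.73, Ilius, 2,398 kg, €382,960.60):
Base rate for 78.73 is 26%.
Duty = €382,960.60 × 26% = €99,569.76.
Total = €0.00 + €506,707.63 + €99,569.76 = €606,277.39.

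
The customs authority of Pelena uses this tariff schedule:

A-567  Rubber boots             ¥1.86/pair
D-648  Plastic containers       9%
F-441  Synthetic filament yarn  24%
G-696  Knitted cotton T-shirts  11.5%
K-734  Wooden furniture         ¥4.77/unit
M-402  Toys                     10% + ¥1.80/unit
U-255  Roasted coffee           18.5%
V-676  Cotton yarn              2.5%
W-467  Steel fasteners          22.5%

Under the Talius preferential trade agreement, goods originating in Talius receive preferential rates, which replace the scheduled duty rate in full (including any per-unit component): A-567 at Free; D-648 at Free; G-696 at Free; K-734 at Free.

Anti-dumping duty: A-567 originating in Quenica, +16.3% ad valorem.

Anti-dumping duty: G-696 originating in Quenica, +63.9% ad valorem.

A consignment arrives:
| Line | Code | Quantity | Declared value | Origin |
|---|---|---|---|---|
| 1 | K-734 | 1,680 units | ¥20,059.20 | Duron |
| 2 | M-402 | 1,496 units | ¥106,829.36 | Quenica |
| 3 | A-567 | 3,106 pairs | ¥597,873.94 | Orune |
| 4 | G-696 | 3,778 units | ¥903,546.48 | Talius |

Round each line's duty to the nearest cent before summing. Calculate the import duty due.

Line 1 (K-734, Duron, 1,680 units, ¥20,059.20):
Base rate for K-734 is ¥4.77/unit.
K-734 has an FTA preferential rate, but origin Duron is not Talius; base rate stands.
Duty = 1,680 × ¥4.77 = ¥8,013.60.
Line 2 (M-402, Quenica, 1,496 units, ¥106,829.36):
Base rate for M-402 is 10% + ¥1.80/unit.
Duty = ¥106,829.36 × 10% + 1,496 × ¥1.80 = ¥13,375.74.
Line 3 (A-567, Orune, 3,106 pairs, ¥597,873.94):
Base rate for A-567 is ¥1.86/pair.
A-567 has an FTA preferential rate, but origin Orune is not Talius; base rate stands.
The additional-duty order on A-567 targets Quenica, not Orune; it does not apply.
Duty = 3,106 × ¥1.86 = ¥5,777.16.
Line 4 (G-696, Talius, 3,778 units, ¥903,546.48):
Base rate for G-696 is 11.5%.
Origin Talius qualifies under the Pelena–Talius agreement and G-696 is covered: preferential rate Free applies instead.
The additional-duty order on G-696 targets Quenica, not Talius; it does not apply.
Duty = ¥903,546.48 × 0% = ¥0.00.
Total = ¥8,013.60 + ¥13,375.74 + ¥5,777.16 + ¥0.00 = ¥27,166.50.

¥27,166.50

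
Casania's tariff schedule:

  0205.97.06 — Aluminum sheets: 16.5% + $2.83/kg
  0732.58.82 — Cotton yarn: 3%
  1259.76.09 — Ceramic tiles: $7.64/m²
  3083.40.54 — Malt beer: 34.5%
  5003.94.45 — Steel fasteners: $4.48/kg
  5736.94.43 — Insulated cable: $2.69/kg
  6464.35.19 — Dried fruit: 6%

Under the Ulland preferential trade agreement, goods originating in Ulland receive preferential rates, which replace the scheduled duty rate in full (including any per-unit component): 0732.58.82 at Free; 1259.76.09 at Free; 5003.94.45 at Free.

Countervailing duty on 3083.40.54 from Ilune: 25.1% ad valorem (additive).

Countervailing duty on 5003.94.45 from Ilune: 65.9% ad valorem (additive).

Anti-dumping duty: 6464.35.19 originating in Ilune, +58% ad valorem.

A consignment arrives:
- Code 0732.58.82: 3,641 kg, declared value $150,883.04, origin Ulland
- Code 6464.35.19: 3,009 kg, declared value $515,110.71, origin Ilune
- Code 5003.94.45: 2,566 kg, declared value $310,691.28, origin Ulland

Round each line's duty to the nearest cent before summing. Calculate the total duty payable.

$329,670.85

Line 1 (0732.58.82, Ulland, 3,641 kg, $150,883.04):
Base rate for 0732.58.82 is 3%.
Origin Ulland qualifies under the Casania–Ulland agreement and 0732.58.82 is covered: preferential rate Free applies instead.
Duty = $150,883.04 × 0% = $0.00.
Line 2 (6464.35.19, Ilune, 3,009 kg, $515,110.71):
Base rate for 6464.35.19 is 6%.
Additional duty on 6464.35.19 from Ilune: +58%. Applied ad valorem rate: 6% + 58% = 64%.
Duty = $515,110.71 × 64% = $329,670.85.
Line 3 (5003.94.45, Ulland, 2,566 kg, $310,691.28):
Base rate for 5003.94.45 is $4.48/kg.
Origin Ulland qualifies under the Casania–Ulland agreement and 5003.94.45 is covered: preferential rate Free applies instead.
The additional-duty order on 5003.94.45 targets Ilune, not Ulland; it does not apply.
Duty = $310,691.28 × 0% = $0.00.
Total = $0.00 + $329,670.85 + $0.00 = $329,670.85.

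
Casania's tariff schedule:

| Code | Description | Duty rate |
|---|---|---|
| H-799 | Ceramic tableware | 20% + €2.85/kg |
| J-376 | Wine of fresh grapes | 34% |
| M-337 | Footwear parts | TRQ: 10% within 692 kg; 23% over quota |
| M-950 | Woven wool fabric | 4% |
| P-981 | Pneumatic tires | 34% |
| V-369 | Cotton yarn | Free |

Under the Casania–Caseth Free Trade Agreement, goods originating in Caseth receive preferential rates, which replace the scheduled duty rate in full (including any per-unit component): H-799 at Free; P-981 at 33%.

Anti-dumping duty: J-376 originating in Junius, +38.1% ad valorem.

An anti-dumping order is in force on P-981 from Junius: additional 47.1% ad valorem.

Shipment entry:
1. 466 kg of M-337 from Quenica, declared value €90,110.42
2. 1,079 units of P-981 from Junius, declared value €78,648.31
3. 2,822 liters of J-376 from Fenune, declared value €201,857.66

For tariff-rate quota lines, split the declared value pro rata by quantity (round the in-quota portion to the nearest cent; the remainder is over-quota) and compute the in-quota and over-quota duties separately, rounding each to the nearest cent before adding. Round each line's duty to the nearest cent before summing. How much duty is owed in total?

Line 1 (M-337, Quenica, 466 kg, €90,110.42):
Code M-337 is under a tariff-rate quota (threshold 692 kg). Quantity 466 kg is within the quota, so the in-quota rate 10% applies to the full value.
Duty = €90,110.42 × 10% = €9,011.04.
Line 2 (P-981, Junius, 1,079 units, €78,648.31):
Base rate for P-981 is 34%.
P-981 has an FTA preferential rate, but origin Junius is not Caseth; base rate stands.
Additional duty on P-981 from Junius: +47.1%. Applied ad valorem rate: 34% + 47.1% = 81.1%.
Duty = €78,648.31 × 81.1% = €63,783.78.
Line 3 (J-376, Fenune, 2,822 liters, €201,857.66):
Base rate for J-376 is 34%.
The additional-duty order on J-376 targets Junius, not Fenune; it does not apply.
Duty = €201,857.66 × 34% = €68,631.60.
Total = €9,011.04 + €63,783.78 + €68,631.60 = €141,426.42.

€141,426.42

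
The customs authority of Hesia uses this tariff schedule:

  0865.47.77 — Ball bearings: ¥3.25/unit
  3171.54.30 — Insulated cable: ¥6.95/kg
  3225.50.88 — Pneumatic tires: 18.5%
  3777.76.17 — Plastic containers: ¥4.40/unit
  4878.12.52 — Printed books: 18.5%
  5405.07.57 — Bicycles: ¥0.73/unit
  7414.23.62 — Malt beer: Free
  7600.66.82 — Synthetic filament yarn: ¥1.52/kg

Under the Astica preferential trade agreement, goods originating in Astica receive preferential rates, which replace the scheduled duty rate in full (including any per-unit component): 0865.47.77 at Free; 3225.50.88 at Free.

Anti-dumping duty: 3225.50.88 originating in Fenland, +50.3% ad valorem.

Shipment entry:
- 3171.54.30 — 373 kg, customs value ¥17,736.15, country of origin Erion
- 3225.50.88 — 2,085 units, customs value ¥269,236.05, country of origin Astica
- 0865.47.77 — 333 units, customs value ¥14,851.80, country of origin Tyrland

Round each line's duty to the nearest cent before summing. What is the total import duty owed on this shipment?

Line 1 (3171.54.30, Erion, 373 kg, ¥17,736.15):
Base rate for 3171.54.30 is ¥6.95/kg.
Duty = 373 × ¥6.95 = ¥2,592.35.
Line 2 (3225.50.88, Astica, 2,085 units, ¥269,236.05):
Base rate for 3225.50.88 is 18.5%.
Origin Astica qualifies under the Hesia–Astica agreement and 3225.50.88 is covered: preferential rate Free applies instead.
The additional-duty order on 3225.50.88 targets Fenland, not Astica; it does not apply.
Duty = ¥269,236.05 × 0% = ¥0.00.
Line 3 (0865.47.77, Tyrland, 333 units, ¥14,851.80):
Base rate for 0865.47.77 is ¥3.25/unit.
0865.47.77 has an FTA preferential rate, but origin Tyrland is not Astica; base rate stands.
Duty = 333 × ¥3.25 = ¥1,082.25.
Total = ¥2,592.35 + ¥0.00 + ¥1,082.25 = ¥3,674.60.

¥3,674.60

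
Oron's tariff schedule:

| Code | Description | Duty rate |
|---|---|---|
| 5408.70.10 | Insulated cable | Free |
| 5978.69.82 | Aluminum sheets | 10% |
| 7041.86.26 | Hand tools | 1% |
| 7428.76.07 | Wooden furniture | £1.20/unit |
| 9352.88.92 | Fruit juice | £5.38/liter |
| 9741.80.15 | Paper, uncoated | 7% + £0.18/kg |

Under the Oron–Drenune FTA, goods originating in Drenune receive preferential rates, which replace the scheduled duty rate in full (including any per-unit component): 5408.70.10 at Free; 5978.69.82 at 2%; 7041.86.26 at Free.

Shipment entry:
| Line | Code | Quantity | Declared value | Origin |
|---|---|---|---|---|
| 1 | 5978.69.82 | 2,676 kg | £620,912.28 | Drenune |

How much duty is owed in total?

Line 1 (5978.69.82, Drenune, 2,676 kg, £620,912.28):
Base rate for 5978.69.82 is 10%.
Origin Drenune qualifies under the Oron–Drenune agreement and 5978.69.82 is covered: preferential rate 2% applies instead.
Duty = £620,912.28 × 2% = £12,418.25.

£12,418.25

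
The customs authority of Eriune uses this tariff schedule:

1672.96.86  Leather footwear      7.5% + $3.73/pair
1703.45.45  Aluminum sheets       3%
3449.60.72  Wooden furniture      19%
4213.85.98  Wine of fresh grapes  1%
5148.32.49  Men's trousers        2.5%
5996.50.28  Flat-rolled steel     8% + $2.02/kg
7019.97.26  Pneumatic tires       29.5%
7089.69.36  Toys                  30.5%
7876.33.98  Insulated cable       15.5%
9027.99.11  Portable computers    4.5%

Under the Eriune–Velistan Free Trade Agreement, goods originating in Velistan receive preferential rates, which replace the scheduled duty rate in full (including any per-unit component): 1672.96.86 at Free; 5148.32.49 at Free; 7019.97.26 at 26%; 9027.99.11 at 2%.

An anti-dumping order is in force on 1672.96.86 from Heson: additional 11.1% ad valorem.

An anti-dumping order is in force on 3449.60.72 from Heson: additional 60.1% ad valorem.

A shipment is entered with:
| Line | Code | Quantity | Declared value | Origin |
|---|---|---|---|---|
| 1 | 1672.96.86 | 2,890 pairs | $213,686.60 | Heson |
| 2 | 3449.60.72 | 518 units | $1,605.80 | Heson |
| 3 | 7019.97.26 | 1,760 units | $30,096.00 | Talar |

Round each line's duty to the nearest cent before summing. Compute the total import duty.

Line 1 (1672.96.86, Heson, 2,890 pairs, $213,686.60):
Base rate for 1672.96.86 is 7.5% + $3.73/pair.
1672.96.86 has an FTA preferential rate, but origin Heson is not Velistan; base rate stands.
Additional duty on 1672.96.86 from Heson: +11.1%. Applied ad valorem rate: 7.5% + 11.1% = 18.6%.
Duty = $213,686.60 × 18.6% + 2,890 × $3.73 = $50,525.41.
Line 2 (3449.60.72, Heson, 518 units, $1,605.80):
Base rate for 3449.60.72 is 19%.
Additional duty on 3449.60.72 from Heson: +60.1%. Applied ad valorem rate: 19% + 60.1% = 79.1%.
Duty = $1,605.80 × 79.1% = $1,270.19.
Line 3 (7019.97.26, Talar, 1,760 units, $30,096.00):
Base rate for 7019.97.26 is 29.5%.
7019.97.26 has an FTA preferential rate, but origin Talar is not Velistan; base rate stands.
Duty = $30,096.00 × 29.5% = $8,878.32.
Total = $50,525.41 + $1,270.19 + $8,878.32 = $60,673.92.

$60,673.92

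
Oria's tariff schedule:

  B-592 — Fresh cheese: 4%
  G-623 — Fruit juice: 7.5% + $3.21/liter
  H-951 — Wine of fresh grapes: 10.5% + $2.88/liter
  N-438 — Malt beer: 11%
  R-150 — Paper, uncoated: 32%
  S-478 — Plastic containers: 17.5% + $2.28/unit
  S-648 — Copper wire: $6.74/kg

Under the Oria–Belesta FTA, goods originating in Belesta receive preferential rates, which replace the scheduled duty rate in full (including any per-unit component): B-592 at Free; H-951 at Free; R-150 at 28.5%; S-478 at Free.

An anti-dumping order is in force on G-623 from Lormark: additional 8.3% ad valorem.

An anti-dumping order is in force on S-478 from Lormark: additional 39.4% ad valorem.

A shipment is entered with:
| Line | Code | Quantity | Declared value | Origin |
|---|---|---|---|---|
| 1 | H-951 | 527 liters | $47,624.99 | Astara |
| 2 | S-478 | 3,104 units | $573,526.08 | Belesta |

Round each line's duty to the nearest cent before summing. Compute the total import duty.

Line 1 (H-951, Astara, 527 liters, $47,624.99):
Base rate for H-951 is 10.5% + $2.88/liter.
H-951 has an FTA preferential rate, but origin Astara is not Belesta; base rate stands.
Duty = $47,624.99 × 10.5% + 527 × $2.88 = $6,518.38.
Line 2 (S-478, Belesta, 3,104 units, $573,526.08):
Base rate for S-478 is 17.5% + $2.28/unit.
Origin Belesta qualifies under the Oria–Belesta agreement and S-478 is covered: preferential rate Free applies instead.
The additional-duty order on S-478 targets Lormark, not Belesta; it does not apply.
Duty = $573,526.08 × 0% = $0.00.
Total = $6,518.38 + $0.00 = $6,518.38.

$6,518.38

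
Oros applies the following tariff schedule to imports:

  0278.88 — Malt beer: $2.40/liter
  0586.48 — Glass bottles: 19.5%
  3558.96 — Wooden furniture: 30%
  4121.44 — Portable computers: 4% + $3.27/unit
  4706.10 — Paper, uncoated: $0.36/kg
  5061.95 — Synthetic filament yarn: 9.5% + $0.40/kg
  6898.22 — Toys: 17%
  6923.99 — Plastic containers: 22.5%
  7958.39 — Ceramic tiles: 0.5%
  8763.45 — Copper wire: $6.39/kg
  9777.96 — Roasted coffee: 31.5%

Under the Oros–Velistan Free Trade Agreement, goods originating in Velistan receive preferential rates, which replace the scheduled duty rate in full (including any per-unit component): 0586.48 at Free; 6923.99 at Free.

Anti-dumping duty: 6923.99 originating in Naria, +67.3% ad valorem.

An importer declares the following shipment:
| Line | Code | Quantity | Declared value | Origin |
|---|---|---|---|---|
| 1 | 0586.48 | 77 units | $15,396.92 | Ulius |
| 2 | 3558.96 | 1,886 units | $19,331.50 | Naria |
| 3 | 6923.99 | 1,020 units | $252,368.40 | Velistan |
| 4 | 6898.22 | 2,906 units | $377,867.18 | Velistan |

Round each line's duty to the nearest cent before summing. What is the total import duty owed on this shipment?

Line 1 (0586.48, Ulius, 77 units, $15,396.92):
Base rate for 0586.48 is 19.5%.
0586.48 has an FTA preferential rate, but origin Ulius is not Velistan; base rate stands.
Duty = $15,396.92 × 19.5% = $3,002.40.
Line 2 (3558.96, Naria, 1,886 units, $19,331.50):
Base rate for 3558.96 is 30%.
Duty = $19,331.50 × 30% = $5,799.45.
Line 3 (6923.99, Velistan, 1,020 units, $252,368.40):
Base rate for 6923.99 is 22.5%.
Origin Velistan qualifies under the Oros–Velistan agreement and 6923.99 is covered: preferential rate Free applies instead.
The additional-duty order on 6923.99 targets Naria, not Velistan; it does not apply.
Duty = $252,368.40 × 0% = $0.00.
Line 4 (6898.22, Velistan, 2,906 units, $377,867.18):
Base rate for 6898.22 is 17%.
Origin Velistan is the FTA partner but 6898.22 is not on the preference list; base rate stands.
Duty = $377,867.18 × 17% = $64,237.42.
Total = $3,002.40 + $5,799.45 + $0.00 + $64,237.42 = $73,039.27.

$73,039.27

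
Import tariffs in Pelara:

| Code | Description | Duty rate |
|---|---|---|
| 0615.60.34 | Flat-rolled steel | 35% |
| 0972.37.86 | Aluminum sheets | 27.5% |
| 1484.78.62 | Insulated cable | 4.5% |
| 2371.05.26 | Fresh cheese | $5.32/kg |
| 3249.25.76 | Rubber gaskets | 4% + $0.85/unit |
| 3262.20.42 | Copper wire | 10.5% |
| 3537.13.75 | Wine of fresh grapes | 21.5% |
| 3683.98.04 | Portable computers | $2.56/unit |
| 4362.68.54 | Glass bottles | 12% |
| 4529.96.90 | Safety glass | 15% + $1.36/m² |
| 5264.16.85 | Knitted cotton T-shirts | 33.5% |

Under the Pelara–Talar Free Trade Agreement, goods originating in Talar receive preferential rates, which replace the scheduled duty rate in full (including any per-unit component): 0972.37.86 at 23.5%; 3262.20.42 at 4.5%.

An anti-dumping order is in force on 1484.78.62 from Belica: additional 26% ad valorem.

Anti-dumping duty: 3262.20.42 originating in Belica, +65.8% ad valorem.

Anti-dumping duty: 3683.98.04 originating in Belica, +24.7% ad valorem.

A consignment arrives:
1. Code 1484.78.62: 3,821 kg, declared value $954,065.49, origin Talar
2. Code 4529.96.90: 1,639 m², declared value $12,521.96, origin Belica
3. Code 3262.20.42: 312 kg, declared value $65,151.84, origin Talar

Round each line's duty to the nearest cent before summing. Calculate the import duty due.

Line 1 (1484.78.62, Talar, 3,821 kg, $954,065.49):
Base rate for 1484.78.62 is 4.5%.
Origin Talar is the FTA partner but 1484.78.62 is not on the preference list; base rate stands.
The additional-duty order on 1484.78.62 targets Belica, not Talar; it does not apply.
Duty = $954,065.49 × 4.5% = $42,932.95.
Line 2 (4529.96.90, Belica, 1,639 m², $12,521.96):
Base rate for 4529.96.90 is 15% + $1.36/m².
Duty = $12,521.96 × 15% + 1,639 × $1.36 = $4,107.33.
Line 3 (3262.20.42, Talar, 312 kg, $65,151.84):
Base rate for 3262.20.42 is 10.5%.
Origin Talar qualifies under the Pelara–Talar agreement and 3262.20.42 is covered: preferential rate 4.5% applies instead.
The additional-duty order on 3262.20.42 targets Belica, not Talar; it does not apply.
Duty = $65,151.84 × 4.5% = $2,931.83.
Total = $42,932.95 + $4,107.33 + $2,931.83 = $49,972.11.

$49,972.11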